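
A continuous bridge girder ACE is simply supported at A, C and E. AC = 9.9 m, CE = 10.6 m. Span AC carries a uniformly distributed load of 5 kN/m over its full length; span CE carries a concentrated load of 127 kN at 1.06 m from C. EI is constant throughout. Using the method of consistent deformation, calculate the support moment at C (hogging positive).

M_C = 89.1 kN·m

Insert a hinge at C; M_C is the redundant, and each span becomes simply supported.
End slopes at the hinge C, treating each span as simply supported:
  span AC: UDL 5: wL³/(24EI) = 202.1/EI
  span CE: point load 127 at a = 1.06: Pab(L + b)/(6LEI) = 406.7/EI
  relative rotation θ_0 = (202.1 + 406.7)/EI = 608.8/EI
A unit hogging moment at C produces rotation L₁/(3EI) + L₂/(3EI) = 6.833/EI.
Slope continuity at C: θ_0 = M_C·6.833/EI, so M_C = 608.8/6.833 = 89.1 kN·m (hogging).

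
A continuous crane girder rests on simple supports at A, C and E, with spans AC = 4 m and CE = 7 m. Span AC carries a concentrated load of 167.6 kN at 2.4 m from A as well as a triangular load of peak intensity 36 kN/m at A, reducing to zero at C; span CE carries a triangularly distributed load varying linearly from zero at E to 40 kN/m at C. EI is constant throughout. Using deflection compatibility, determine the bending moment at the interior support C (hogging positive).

Release continuity at C by inserting a hinge; the redundant is the internal moment M_C. The primary structure is two simply-supported spans AC and CE.
Discontinuity in slope at C on the released structure — sum the simple-span end rotations:
  span AC: point load 167.6 at a = 2.4: Pab(L + a)/(6LEI) = 171.6/EI
  span AC: triangular load, peak 36: 7w₀L³/(360EI) = 44.8/EI
  span CE: triangular load, peak 40: w₀L³/(45EI) = 304.9/EI
  relative rotation θ_0 = (216.4 + 304.9)/EI = 521.3/EI
A unit hogging moment at C produces rotation L₁/(3EI) + L₂/(3EI) = 3.667/EI.
Slope continuity at C: θ_0 = M_C·3.667/EI, so M_C = 521.3/3.667 = 142.2 kN·m (hogging).

M_C = 142.2 kN·m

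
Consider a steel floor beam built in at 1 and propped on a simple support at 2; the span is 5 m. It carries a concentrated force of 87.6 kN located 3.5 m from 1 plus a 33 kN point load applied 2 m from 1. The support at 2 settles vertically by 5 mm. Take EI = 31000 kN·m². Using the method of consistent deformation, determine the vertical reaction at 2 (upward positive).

Remove the prop at 2; the released (primary) structure is a cantilever built in at 1.
Deflection at 2 on the released cantilever, summing each load's contribution:
  point load 87.6 at a = 3.5: Pa²(3L − a)/(6EI) = 2057/EI
  point load 33 at a = 2: Pa²(3L − a)/(6EI) = 286/EI
  δ_0 = 2343/EI
Tip deflection under a unit load at 2: L³/(3EI) = 41.67/EI.
With EI = 31000 kN·m²: δ_0 = 0.075573 m and δ_{22} = 0.001344 m/kN.
Compatibility — the beam at 2 must follow the support down by 0.005 m: δ_0 − R_2·δ_{22} = 0.005, so R_2 = (0.075573 − 0.005)/0.001344 = 52.51 kN.

R_2 = 52.51 kN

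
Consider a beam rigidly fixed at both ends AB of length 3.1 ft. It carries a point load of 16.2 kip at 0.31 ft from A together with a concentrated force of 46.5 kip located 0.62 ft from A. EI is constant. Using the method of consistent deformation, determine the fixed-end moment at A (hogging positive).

Release both end moments; the primary structure is a simply-supported span AB with redundants M_A and M_B.
End rotations of the released simple span under the applied load (×1/EI):
  at A: point load 16.2 at a = 0.31: Pab(L + b)/(6LEI) = 4.437/EI
  at B: point load 16.2 at a = 0.31: Pab(L + a)/(6LEI) = 2.569/EI
  at A: point load 46.5 at a = 0.62: Pab(L + b)/(6LEI) = 21.45/EI
  at B: point load 46.5 at a = 0.62: Pab(L + a)/(6LEI) = 14.3/EI
  θ_A0 = 25.89/EI,  θ_B0 = 16.87/EI
Flexibility coefficients: a unit moment at one end gives L/(3EI) there and L/(6EI) at the far end, so f₁₁ = f₂₂ = 1.033/EI and f₁₂ = f₂₁ = 0.5167/EI.
Compatibility — zero rotation at each built-in end:
  1.033 M_A + 0.5167 M_B = 25.89
  0.5167 M_A + 1.033 M_B = 16.87
Solving the pair gives M_A = 22.52 kip·ft and M_B = 5.065 kip·ft (hogging).

M_A = 22.52 kip·ft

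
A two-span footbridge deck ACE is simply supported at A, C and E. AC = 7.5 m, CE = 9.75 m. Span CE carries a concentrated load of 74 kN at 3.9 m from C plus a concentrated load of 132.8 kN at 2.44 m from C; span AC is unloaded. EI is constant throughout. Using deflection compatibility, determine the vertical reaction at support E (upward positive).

Take M_C as the redundant. Released structure: two simple spans AC and CE with a hinge at C.
End slopes at the hinge C, treating each span as simply supported:
  span CE: point load 74 at a = 3.9: Pab(L + b)/(6LEI) = 450.2/EI
  span CE: point load 132.8 at a = 2.44: Pab(L + b)/(6LEI) = 690.8/EI
  relative rotation θ_0 = (0 + 1141)/EI = 1141/EI
A unit hogging moment at C produces rotation L₁/(3EI) + L₂/(3EI) = 5.75/EI.
Slope continuity at C: θ_0 = M_C·5.75/EI, so M_C = 1141/5.75 = 198.4 kN·m (hogging).
Span CE, ΣM about E: R_C^{CE}·9.75 = 1404 + 198.4, so R_C^{CE} = 164.3 kN and R_E = 206.8 − 164.3 = 42.48 kN.

R_E = 42.48 kN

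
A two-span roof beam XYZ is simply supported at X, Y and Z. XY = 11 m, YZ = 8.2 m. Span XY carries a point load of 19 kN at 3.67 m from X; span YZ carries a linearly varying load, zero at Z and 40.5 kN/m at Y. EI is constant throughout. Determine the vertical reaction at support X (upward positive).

Release continuity at Y by inserting a hinge; the redundant is the internal moment M_Y. The primary structure is two simply-supported spans XY and YZ.
Discontinuity in slope at Y on the released structure — sum the simple-span end rotations:
  span XY: point load 19 at a = 3.67: Pab(L + a)/(6LEI) = 113.6/EI
  span YZ: triangular load, peak 40.5: w₀L³/(45EI) = 496.2/EI
  relative rotation θ_0 = (113.6 + 496.2)/EI = 609.8/EI
A unit hogging moment at Y produces rotation L₁/(3EI) + L₂/(3EI) = 6.4/EI.
Compatibility: M_Y·(L₁+L₂)/(3EI) = θ_0, giving M_Y = 95.29 kN·m (hogging).
Span XY, ΣM about X with M_Y applied at Y: R_Y^{XY}·11 = 69.73 + 95.29, so R_Y^{XY} = 15 kN and R_X = 19 − 15 = 3.998 kN.

R_X = 3.998 kN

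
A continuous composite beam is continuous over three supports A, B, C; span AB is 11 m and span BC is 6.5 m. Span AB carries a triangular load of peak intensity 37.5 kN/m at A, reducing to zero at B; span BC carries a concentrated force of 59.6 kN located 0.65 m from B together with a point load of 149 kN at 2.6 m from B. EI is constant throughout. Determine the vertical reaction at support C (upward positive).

Release continuity at B by inserting a hinge; the redundant is the internal moment M_B. The primary structure is two simply-supported spans AB and BC.
Discontinuity in slope at B on the released structure — sum the simple-span end rotations:
  span AB: triangular load, peak 37.5: 7w₀L³/(360EI) = 970.5/EI
  span BC: point load 59.6 at a = 0.65: Pab(L + b)/(6LEI) = 71.77/EI
  span BC: point load 149 at a = 2.6: Pab(L + b)/(6LEI) = 402.9/EI
  relative rotation θ_0 = (970.5 + 474.7)/EI = 1445/EI
A unit hogging moment at B produces rotation L₁/(3EI) + L₂/(3EI) = 5.833/EI.
Compatibility: M_B·(L₁+L₂)/(3EI) = θ_0, giving M_B = 247.7 kN·m (hogging).
Span BC, ΣM about C: R_B^{BC}·6.5 = 929.8 + 247.7, so R_B^{BC} = 181.2 kN and R_C = 208.6 − 181.2 = 27.45 kN.

R_C = 27.45 kN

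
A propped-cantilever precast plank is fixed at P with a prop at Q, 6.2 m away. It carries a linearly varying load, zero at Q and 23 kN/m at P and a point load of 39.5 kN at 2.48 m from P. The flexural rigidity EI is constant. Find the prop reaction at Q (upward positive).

Remove the prop at Q; the released (primary) structure is a cantilever built in at P.
Primary-structure tip deflection at Q by superposition:
  triangular load, peak 23 at the fixed end: w₀L⁴/(30EI) = 1133/EI
  point load 39.5 at a = 2.48: Pa²(3L − a)/(6EI) = 652.7/EI
  δ_0 = 1786/EI
Tip deflection under a unit load at Q: L³/(3EI) = 79.44/EI.
Compatibility at Q: δ_0 − R_Q·δ_{QQ} = 0, so R_Q = 1786/79.44 = 22.48 kN.

R_Q = 22.48 kN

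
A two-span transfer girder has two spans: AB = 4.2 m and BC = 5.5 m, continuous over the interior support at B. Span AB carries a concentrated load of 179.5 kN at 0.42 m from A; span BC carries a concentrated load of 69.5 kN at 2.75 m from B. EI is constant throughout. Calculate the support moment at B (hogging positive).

Take M_B as the redundant. Released structure: two simple spans AB and BC with a hinge at B.
Rotations at B on the released spans (each span's end-slope, ×1/EI):
  span AB: point load 179.5 at a = 0.42: Pab(L + a)/(6LEI) = 52.25/EI
  span BC: point load 69.5 at a = 2.75: Pab(L + b)/(6LEI) = 131.4/EI
  relative rotation θ_0 = (52.25 + 131.4)/EI = 183.6/EI
A unit hogging moment at B produces rotation L₁/(3EI) + L₂/(3EI) = 3.233/EI.
Compatibility: M_B·(L₁+L₂)/(3EI) = θ_0, giving M_B = 56.8 kN·m (hogging).

M_B = 56.8 kN·m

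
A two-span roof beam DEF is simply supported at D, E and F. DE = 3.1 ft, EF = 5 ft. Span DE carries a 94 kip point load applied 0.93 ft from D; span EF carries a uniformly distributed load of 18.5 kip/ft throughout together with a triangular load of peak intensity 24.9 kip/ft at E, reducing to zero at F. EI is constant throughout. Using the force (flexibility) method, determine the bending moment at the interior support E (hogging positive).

M_E = 76.53 kip·ft

Insert a hinge at E; M_E is the redundant, and each span becomes simply supported.
End slopes at the hinge E, treating each span as simply supported:
  span DE: point load 94 at a = 0.93: Pab(L + a)/(6LEI) = 41.1/EI
  span EF: UDL 18.5: wL³/(24EI) = 96.35/EI
  span EF: triangular load, peak 24.9: w₀L³/(45EI) = 69.17/EI
  relative rotation θ_0 = (41.1 + 165.5)/EI = 206.6/EI
A unit hogging moment at E produces rotation L₁/(3EI) + L₂/(3EI) = 2.7/EI.
Compatibility: M_E·(L₁+L₂)/(3EI) = θ_0, giving M_E = 76.53 kip·ft (hogging).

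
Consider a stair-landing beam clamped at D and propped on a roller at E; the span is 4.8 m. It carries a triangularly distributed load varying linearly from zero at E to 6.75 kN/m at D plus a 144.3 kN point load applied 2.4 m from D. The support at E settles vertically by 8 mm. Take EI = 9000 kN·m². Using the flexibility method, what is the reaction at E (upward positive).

Release the roller at E. Primary structure: cantilever fixed at D.
Primary-structure tip deflection at E by superposition:
  triangular load, peak 6.75 at the fixed end: w₀L⁴/(30EI) = 119.4/EI
  point load 144.3 at a = 2.4: Pa²(3L − a)/(6EI) = 1662/EI
  δ_0 = 1782/EI
Tip deflection under a unit load at E: L³/(3EI) = 36.86/EI.
With EI = 9000 kN·m²: δ_0 = 0.19798 m and δ_{EE} = 0.004096 m/kN.
Compatibility — the beam at E must follow the support down by 0.008 m: δ_0 − R_E·δ_{EE} = 0.008, so R_E = (0.19798 − 0.008)/0.004096 = 46.38 kN.

R_E = 46.38 kN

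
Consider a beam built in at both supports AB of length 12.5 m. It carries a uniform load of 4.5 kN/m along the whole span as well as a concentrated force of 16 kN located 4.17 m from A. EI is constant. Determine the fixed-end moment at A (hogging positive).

Take the two fixed-end moments M_A, M_B as redundants; the released structure is the simple span AB.
On the primary (simply-supported) span, the end slopes from the loading are:
  at A: UDL 4.5: wL³/(24EI) = 366.2/EI
  at B: UDL 4.5: wL³/(24EI) = 366.2/EI
  at A: point load 16 at a = 4.17: Pab(L + b)/(6LEI) = 154.4/EI
  at B: point load 16 at a = 4.17: Pab(L + a)/(6LEI) = 123.5/EI
  θ_A0 = 520.6/EI,  θ_B0 = 489.7/EI
Flexibility coefficients: a unit moment at one end gives L/(3EI) there and L/(6EI) at the far end, so f₁₁ = f₂₂ = 4.167/EI and f₁₂ = f₂₁ = 2.083/EI.
Compatibility — zero rotation at each built-in end:
  4.167 M_A + 2.083 M_B = 520.6
  2.083 M_A + 4.167 M_B = 489.7
Solving the pair gives M_A = 88.22 kN·m and M_B = 73.43 kN·m (hogging).

M_A = 88.22 kN·m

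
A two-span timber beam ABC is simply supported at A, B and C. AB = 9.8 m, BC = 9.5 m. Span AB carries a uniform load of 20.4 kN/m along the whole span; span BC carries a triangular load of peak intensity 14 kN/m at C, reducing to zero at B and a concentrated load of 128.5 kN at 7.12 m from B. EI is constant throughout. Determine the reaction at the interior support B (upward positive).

Take M_B as the redundant. Released structure: two simple spans AB and BC with a hinge at B.
Discontinuity in slope at B on the released structure — sum the simple-span end rotations:
  span AB: UDL 20.4: wL³/(24EI) = 800/EI
  span BC: triangular load, peak 14: 7w₀L³/(360EI) = 233.4/EI
  span BC: point load 128.5 at a = 7.12: Pab(L + b)/(6LEI) = 453.8/EI
  relative rotation θ_0 = (800 + 687.2)/EI = 1487/EI
A unit hogging moment at B produces rotation L₁/(3EI) + L₂/(3EI) = 6.433/EI.
Slope continuity at B: θ_0 = M_B·6.433/EI, so M_B = 1487/6.433 = 231.2 kN·m (hogging).
Span AB, ΣM about A with M_B applied at B: R_B^{AB}·9.8 = 979.6 + 231.2, so R_B^{AB} = 123.5 kN and R_A = 199.9 − 123.5 = 76.37 kN.
Span BC, ΣM about C: R_B^{BC}·9.5 = 516.4 + 231.2, so R_B^{BC} = 78.69 kN and R_C = 195 − 78.69 = 116.3 kN.
R_B = 123.5 + 78.69 = 202.2 kN.

R_B = 202.2 kN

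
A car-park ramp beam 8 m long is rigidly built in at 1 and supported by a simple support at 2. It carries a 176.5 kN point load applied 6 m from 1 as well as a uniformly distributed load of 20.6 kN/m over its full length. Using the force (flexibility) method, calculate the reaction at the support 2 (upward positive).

R_2 = 173.5 kN

Release the roller at 2. Primary structure: cantilever fixed at 1.
Deflection at 2 on the released cantilever, summing each load's contribution:
  point load 176.5 at a = 6: Pa²(3L − a)/(6EI) = 19062/EI
  UDL 20.6: wL⁴/(8EI) = 10547/EI
  δ_0 = 29609/EI
Flexibility coefficient — unit upward force at 2: δ_{22} = L³/(3EI) = 170.7/EI.
Compatibility at 2: δ_0 − R_2·δ_{22} = 0, so R_2 = 29609/170.7 = 173.5 kN.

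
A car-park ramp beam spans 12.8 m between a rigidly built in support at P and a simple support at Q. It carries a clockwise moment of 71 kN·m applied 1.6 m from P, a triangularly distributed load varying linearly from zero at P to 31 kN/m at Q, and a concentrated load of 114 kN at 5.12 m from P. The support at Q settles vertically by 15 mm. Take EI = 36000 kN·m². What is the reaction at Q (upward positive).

R_Q = 134 kN

Choose R_Q as the redundant. The primary structure is the cantilever fixed at P.
Free-end deflection of the primary structure under the applied loading (downward +):
  clockwise couple 71 at a = 1.6: M₀a(2L − a)/(2EI) = 1363/EI
  triangular load, peak 31 at the free end: 11w₀L⁴/(120EI) = 76280/EI
  point load 114 at a = 5.12: Pa²(3L − a)/(6EI) = 16576/EI
  δ_0 = 94219/EI
Flexibility coefficient — unit upward force at Q: δ_{QQ} = L³/(3EI) = 699.1/EI.
With EI = 36000 kN·m²: δ_0 = 2.6172 m and δ_{QQ} = 0.019418 m/kN.
Compatibility — the beam at Q must follow the support down by 0.015 m: δ_0 − R_Q·δ_{QQ} = 0.015, so R_Q = (2.6172 − 0.015)/0.019418 = 134 kN.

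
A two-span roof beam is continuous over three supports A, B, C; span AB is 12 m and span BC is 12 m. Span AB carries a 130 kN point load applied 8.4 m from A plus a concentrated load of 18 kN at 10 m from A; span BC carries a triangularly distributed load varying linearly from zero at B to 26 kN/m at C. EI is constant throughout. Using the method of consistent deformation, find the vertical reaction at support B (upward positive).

Take M_B as the redundant. Released structure: two simple spans AB and BC with a hinge at B.
End slopes at the hinge B, treating each span as simply supported:
  span AB: point load 130 at a = 8.4: Pab(L + a)/(6LEI) = 1114/EI
  span AB: point load 18 at a = 10: Pab(L + a)/(6LEI) = 110/EI
  span BC: triangular load, peak 26: 7w₀L³/(360EI) = 873.6/EI
  relative rotation θ_0 = (1224 + 873.6)/EI = 2097/EI
A unit hogging moment at B produces rotation L₁/(3EI) + L₂/(3EI) = 8/EI.
Compatibility: M_B·(L₁+L₂)/(3EI) = θ_0, giving M_B = 262.2 kN·m (hogging).
Span AB, ΣM about A with M_B applied at B: R_B^{AB}·12 = 1272 + 262.2, so R_B^{AB} = 127.8 kN and R_A = 148 − 127.8 = 20.15 kN.
Span BC, ΣM about C: R_B^{BC}·12 = 624 + 262.2, so R_B^{BC} = 73.85 kN and R_C = 156 − 73.85 = 82.15 kN.
R_B = 127.8 + 73.85 = 201.7 kN.

R_B = 201.7 kN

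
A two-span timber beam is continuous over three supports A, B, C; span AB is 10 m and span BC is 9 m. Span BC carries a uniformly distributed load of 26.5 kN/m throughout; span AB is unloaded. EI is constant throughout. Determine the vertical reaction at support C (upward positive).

Insert a hinge at B; M_B is the redundant, and each span becomes simply supported.
Rotations at B on the released spans (each span's end-slope, ×1/EI):
  span BC: UDL 26.5: wL³/(24EI) = 804.9/EI
  relative rotation θ_0 = (0 + 804.9)/EI = 804.9/EI
A unit hogging moment at B produces rotation L₁/(3EI) + L₂/(3EI) = 6.333/EI.
Slope continuity at B: θ_0 = M_B·6.333/EI, so M_B = 804.9/6.333 = 127.1 kN·m (hogging).
Span BC, ΣM about C: R_B^{BC}·9 = 1073 + 127.1, so R_B^{BC} = 133.4 kN and R_C = 238.5 − 133.4 = 105.1 kN.

R_C = 105.1 kN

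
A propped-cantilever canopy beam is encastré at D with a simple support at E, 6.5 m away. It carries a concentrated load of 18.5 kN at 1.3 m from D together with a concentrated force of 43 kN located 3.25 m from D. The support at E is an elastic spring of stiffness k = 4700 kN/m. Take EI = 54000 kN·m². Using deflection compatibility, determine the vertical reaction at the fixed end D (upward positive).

R_D = 48.64 kN

Choose R_E as the redundant. The primary structure is the cantilever fixed at D.
Downward deflection at the released point E due to the loads:
  point load 18.5 at a = 1.3: Pa²(3L − a)/(6EI) = 94.84/EI
  point load 43 at a = 3.25: Pa²(3L − a)/(6EI) = 1230/EI
  δ_0 = 1325/EI
Tip deflection under a unit load at E: L³/(3EI) = 91.54/EI.
With EI = 54000 kN·m²: δ_0 = 0.024536 m and δ_{EE} = 0.001695 m/kN.
Compatibility — the spring shortens by R_E/k under the reaction it provides: δ_0 − R_E·δ_{EE} = R_E/k. With 1/k = 0.000213 m/kN, R_E = δ_0 / (δ_{EE} + 1/k) = 0.024536 / (0.001695 + 0.000213) = 12.86 kN.
Vertical equilibrium: R_D = ΣP − R_E = 61.5 − 12.86 = 48.64 kN.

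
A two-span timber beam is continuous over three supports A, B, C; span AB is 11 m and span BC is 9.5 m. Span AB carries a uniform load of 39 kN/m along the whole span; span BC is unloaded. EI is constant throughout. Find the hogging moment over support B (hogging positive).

M_B = 316.5 kN·m

Insert a hinge at B; M_B is the redundant, and each span becomes simply supported.
Discontinuity in slope at B on the released structure — sum the simple-span end rotations:
  span AB: UDL 39: wL³/(24EI) = 2163/EI
  relative rotation θ_0 = (2163 + 0)/EI = 2163/EI
A unit hogging moment at B produces rotation L₁/(3EI) + L₂/(3EI) = 6.833/EI.
Compatibility: M_B·(L₁+L₂)/(3EI) = θ_0, giving M_B = 316.5 kN·m (hogging).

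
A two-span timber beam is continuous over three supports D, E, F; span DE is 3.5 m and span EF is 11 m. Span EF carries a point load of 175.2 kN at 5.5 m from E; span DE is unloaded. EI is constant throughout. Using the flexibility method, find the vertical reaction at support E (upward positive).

Insert a hinge at E; M_E is the redundant, and each span becomes simply supported.
Discontinuity in slope at E on the released structure — sum the simple-span end rotations:
  span EF: point load 175.2 at a = 5.5: Pab(L + b)/(6LEI) = 1325/EI
  relative rotation θ_0 = (0 + 1325)/EI = 1325/EI
A unit hogging moment at E produces rotation L₁/(3EI) + L₂/(3EI) = 4.833/EI.
Slope continuity at E: θ_0 = M_E·4.833/EI, so M_E = 1325/4.833 = 274.1 kN·m (hogging).
Span DE, ΣM about D with M_E applied at E: R_E^{DE}·3.5 = 0 + 274.1, so R_E^{DE} = 78.32 kN and R_D = 0 − 78.32 = -78.32 kN.
Span EF, ΣM about F: R_E^{EF}·11 = 963.6 + 274.1, so R_E^{EF} = 112.5 kN and R_F = 175.2 − 112.5 = 62.68 kN.
R_E = 78.32 + 112.5 = 190.8 kN.

R_E = 190.8 kN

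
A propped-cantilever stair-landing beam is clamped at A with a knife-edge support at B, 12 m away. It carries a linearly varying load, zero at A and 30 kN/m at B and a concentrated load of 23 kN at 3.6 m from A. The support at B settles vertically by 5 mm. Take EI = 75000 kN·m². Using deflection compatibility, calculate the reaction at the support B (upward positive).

R_B = 101.1 kN

Release the roller at B. Primary structure: cantilever fixed at A.
Primary-structure tip deflection at B by superposition:
  triangular load, peak 30 at the free end: 11w₀L⁴/(120EI) = 57024/EI
  point load 23 at a = 3.6: Pa²(3L − a)/(6EI) = 1610/EI
  δ_0 = 58634/EI
Tip deflection under a unit load at B: L³/(3EI) = 576/EI.
With EI = 75000 kN·m²: δ_0 = 0.78178 m and δ_{BB} = 0.00768 m/kN.
Compatibility — the beam at B must follow the support down by 0.005 m: δ_0 − R_B·δ_{BB} = 0.005, so R_B = (0.78178 − 0.005)/0.00768 = 101.1 kN.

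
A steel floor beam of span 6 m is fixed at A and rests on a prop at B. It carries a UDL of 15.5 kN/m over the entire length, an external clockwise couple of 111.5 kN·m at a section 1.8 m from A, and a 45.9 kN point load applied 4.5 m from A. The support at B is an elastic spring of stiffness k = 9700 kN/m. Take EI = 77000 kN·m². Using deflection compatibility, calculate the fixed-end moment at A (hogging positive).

M_A = 174.8 kN·m

Take the reaction at B as the redundant and release it; the primary structure is a cantilever fixed at A.
Deflection at B on the released cantilever, summing each load's contribution:
  UDL 15.5: wL⁴/(8EI) = 2511/EI
  clockwise couple 111.5 at a = 1.8: M₀a(2L − a)/(2EI) = 1024/EI
  point load 45.9 at a = 4.5: Pa²(3L − a)/(6EI) = 2091/EI
  δ_0 = 5626/EI
Flexibility coefficient — unit upward force at B: δ_{BB} = L³/(3EI) = 72/EI.
With EI = 77000 kN·m²: δ_0 = 0.073063 m and δ_{BB} = 0.000935 m/kN.
Compatibility — the spring shortens by R_B/k under the reaction it provides: δ_0 − R_B·δ_{BB} = R_B/k. With 1/k = 0.000103 m/kN, R_B = δ_0 / (δ_{BB} + 1/k) = 0.073063 / (0.000935 + 0.000103) = 70.38 kN.
Moment equilibrium about A: M_A = Σ(load moments about A) − R_B·L = 597 − 70.38×6 = 174.8 kN·m.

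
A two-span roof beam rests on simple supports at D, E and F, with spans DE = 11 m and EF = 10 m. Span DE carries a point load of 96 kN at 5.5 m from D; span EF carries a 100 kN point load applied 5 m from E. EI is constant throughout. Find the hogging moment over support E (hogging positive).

M_E = 193 kN·m

Insert a hinge at E; M_E is the redundant, and each span becomes simply supported.
End slopes at the hinge E, treating each span as simply supported:
  span DE: point load 96 at a = 5.5: Pab(L + a)/(6LEI) = 726/EI
  span EF: point load 100 at a = 5: Pab(L + b)/(6LEI) = 625/EI
  relative rotation θ_0 = (726 + 625)/EI = 1351/EI
A unit hogging moment at E produces rotation L₁/(3EI) + L₂/(3EI) = 7/EI.
Compatibility: M_E·(L₁+L₂)/(3EI) = θ_0, giving M_E = 193 kN·m (hogging).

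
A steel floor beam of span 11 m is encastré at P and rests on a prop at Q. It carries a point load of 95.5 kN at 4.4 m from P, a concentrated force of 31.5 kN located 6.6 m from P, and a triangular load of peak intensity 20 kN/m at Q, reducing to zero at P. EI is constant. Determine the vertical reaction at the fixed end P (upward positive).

Take the reaction at Q as the redundant and release it; the primary structure is a cantilever fixed at P.
Downward deflection at the released point Q due to the loads:
  point load 95.5 at a = 4.4: Pa²(3L − a)/(6EI) = 8813/EI
  point load 31.5 at a = 6.6: Pa²(3L − a)/(6EI) = 6037/EI
  triangular load, peak 20 at the free end: 11w₀L⁴/(120EI) = 26842/EI
  δ_0 = 41692/EI
Tip deflection under a unit load at Q: L³/(3EI) = 443.7/EI.
Compatibility at Q: δ_0 − R_Q·δ_{QQ} = 0, so R_Q = 41692/443.7 = 93.97 kN.
Vertical equilibrium: R_P = ΣP − R_Q = 237 − 93.97 = 143 kN.

R_P = 143 kN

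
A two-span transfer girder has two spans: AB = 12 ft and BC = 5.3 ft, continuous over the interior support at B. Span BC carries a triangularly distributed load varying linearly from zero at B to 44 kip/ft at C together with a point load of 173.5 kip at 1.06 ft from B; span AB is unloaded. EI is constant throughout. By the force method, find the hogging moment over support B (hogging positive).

Insert a hinge at B; M_B is the redundant, and each span becomes simply supported.
Rotations at B on the released spans (each span's end-slope, ×1/EI):
  span BC: triangular load, peak 44: 7w₀L³/(360EI) = 127.4/EI
  span BC: point load 173.5 at a = 1.06: Pab(L + b)/(6LEI) = 233.9/EI
  relative rotation θ_0 = (0 + 361.3)/EI = 361.3/EI
A unit hogging moment at B produces rotation L₁/(3EI) + L₂/(3EI) = 5.767/EI.
Compatibility: M_B·(L₁+L₂)/(3EI) = θ_0, giving M_B = 62.65 kip·ft (hogging).

M_B = 62.65 kip·ft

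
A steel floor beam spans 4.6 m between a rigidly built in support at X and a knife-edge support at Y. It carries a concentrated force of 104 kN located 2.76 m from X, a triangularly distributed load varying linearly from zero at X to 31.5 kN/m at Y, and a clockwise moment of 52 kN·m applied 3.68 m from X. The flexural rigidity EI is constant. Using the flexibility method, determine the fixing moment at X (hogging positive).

M_X = 96.37 kN·m

Choose R_Y as the redundant. The primary structure is the cantilever fixed at X.
Primary-structure tip deflection at Y by superposition:
  point load 104 at a = 2.76: Pa²(3L − a)/(6EI) = 1458/EI
  triangular load, peak 31.5 at the free end: 11w₀L⁴/(120EI) = 1293/EI
  clockwise couple 52 at a = 3.68: M₀a(2L − a)/(2EI) = 528.2/EI
  δ_0 = 3279/EI
Tip deflection under a unit load at Y: L³/(3EI) = 32.45/EI.
The prop prevents deflection at Y: R_Y = δ_0/δ_{YY} = 3279/32.45 = 101.1 kN.
Moment equilibrium about X: M_X = Σ(load moments about X) − R_Y·L = 561.2 − 101.1×4.6 = 96.37 kN·m.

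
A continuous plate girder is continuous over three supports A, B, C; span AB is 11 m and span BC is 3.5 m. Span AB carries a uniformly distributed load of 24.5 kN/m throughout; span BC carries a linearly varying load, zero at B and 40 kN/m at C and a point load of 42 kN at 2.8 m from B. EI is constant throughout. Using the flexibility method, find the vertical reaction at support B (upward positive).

R_B = 276.2 kN

Release continuity at B by inserting a hinge; the redundant is the internal moment M_B. The primary structure is two simply-supported spans AB and BC.
Rotations at B on the released spans (each span's end-slope, ×1/EI):
  span AB: UDL 24.5: wL³/(24EI) = 1359/EI
  span BC: triangular load, peak 40: 7w₀L³/(360EI) = 33.35/EI
  span BC: point load 42 at a = 2.8: Pab(L + b)/(6LEI) = 16.46/EI
  relative rotation θ_0 = (1359 + 49.81)/EI = 1409/EI
A unit hogging moment at B produces rotation L₁/(3EI) + L₂/(3EI) = 4.833/EI.
Slope continuity at B: θ_0 = M_B·4.833/EI, so M_B = 1409/4.833 = 291.4 kN·m (hogging).
Span AB, ΣM about A with M_B applied at B: R_B^{AB}·11 = 1482 + 291.4, so R_B^{AB} = 161.2 kN and R_A = 269.5 − 161.2 = 108.3 kN.
Span BC, ΣM about C: R_B^{BC}·3.5 = 111.1 + 291.4, so R_B^{BC} = 115 kN and R_C = 112 − 115 = -2.997 kN.
R_B = 161.2 + 115 = 276.2 kN.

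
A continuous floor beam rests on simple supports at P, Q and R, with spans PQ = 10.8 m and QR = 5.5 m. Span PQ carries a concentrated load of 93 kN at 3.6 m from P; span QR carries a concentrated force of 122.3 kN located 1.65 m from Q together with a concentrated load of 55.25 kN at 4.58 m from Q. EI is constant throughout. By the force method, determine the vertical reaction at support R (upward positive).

Insert a hinge at Q; M_Q is the redundant, and each span becomes simply supported.
End slopes at the hinge Q, treating each span as simply supported:
  span PQ: point load 93 at a = 3.6: Pab(L + a)/(6LEI) = 535.7/EI
  span QR: point load 122.3 at a = 1.65: Pab(L + b)/(6LEI) = 220.1/EI
  span QR: point load 55.25 at a = 4.58: Pab(L + b)/(6LEI) = 45.29/EI
  relative rotation θ_0 = (535.7 + 265.4)/EI = 801.1/EI
A unit hogging moment at Q produces rotation L₁/(3EI) + L₂/(3EI) = 5.433/EI.
Compatibility: M_Q·(L₁+L₂)/(3EI) = θ_0, giving M_Q = 147.4 kN·m (hogging).
Span QR, ΣM about R: R_Q^{QR}·5.5 = 521.7 + 147.4, so R_Q^{QR} = 121.7 kN and R_R = 177.6 − 121.7 = 55.89 kN.

R_R = 55.89 kN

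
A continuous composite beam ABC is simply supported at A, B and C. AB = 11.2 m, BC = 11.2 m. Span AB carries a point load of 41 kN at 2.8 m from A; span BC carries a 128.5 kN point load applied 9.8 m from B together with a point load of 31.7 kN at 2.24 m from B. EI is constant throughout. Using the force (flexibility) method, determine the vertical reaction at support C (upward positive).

R_C = 110.1 kN

Release continuity at B by inserting a hinge; the redundant is the internal moment M_B. The primary structure is two simply-supported spans AB and BC.
Rotations at B on the released spans (each span's end-slope, ×1/EI):
  span AB: point load 41 at a = 2.8: Pab(L + a)/(6LEI) = 200.9/EI
  span BC: point load 128.5 at a = 9.8: Pab(L + b)/(6LEI) = 330.6/EI
  span BC: point load 31.7 at a = 2.24: Pab(L + b)/(6LEI) = 190.9/EI
  relative rotation θ_0 = (200.9 + 521.4)/EI = 722.3/EI
A unit hogging moment at B produces rotation L₁/(3EI) + L₂/(3EI) = 7.467/EI.
Slope continuity at B: θ_0 = M_B·7.467/EI, so M_B = 722.3/7.467 = 96.74 kN·m (hogging).
Span BC, ΣM about C: R_B^{BC}·11.2 = 463.9 + 96.74, so R_B^{BC} = 50.06 kN and R_C = 160.2 − 50.06 = 110.1 kN.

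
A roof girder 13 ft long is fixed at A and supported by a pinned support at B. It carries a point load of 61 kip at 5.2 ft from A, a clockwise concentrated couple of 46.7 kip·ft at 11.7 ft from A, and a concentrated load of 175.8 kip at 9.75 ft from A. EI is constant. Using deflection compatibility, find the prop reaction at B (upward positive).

R_B = 129.3 kip

Release the roller at B. Primary structure: cantilever fixed at A.
Downward deflection at the released point B due to the loads:
  point load 61 at a = 5.2: Pa²(3L − a)/(6EI) = 9292/EI
  clockwise couple 46.7 at a = 11.7: M₀a(2L − a)/(2EI) = 3907/EI
  point load 175.8 at a = 9.75: Pa²(3L − a)/(6EI) = 81471/EI
  δ_0 = 94669/EI
Flexibility coefficient — unit upward force at B: δ_{BB} = L³/(3EI) = 732.3/EI.
Compatibility at B: δ_0 − R_B·δ_{BB} = 0, so R_B = 94669/732.3 = 129.3 kip.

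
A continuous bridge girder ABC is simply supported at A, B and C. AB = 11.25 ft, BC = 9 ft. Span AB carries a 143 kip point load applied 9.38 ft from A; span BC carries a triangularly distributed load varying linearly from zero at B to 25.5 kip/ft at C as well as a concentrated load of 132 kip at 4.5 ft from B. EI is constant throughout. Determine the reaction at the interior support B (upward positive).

Release continuity at B by inserting a hinge; the redundant is the internal moment M_B. The primary structure is two simply-supported spans AB and BC.
End slopes at the hinge B, treating each span as simply supported:
  span AB: point load 143 at a = 9.38: Pab(L + a)/(6LEI) = 766.6/EI
  span BC: triangular load, peak 25.5: 7w₀L³/(360EI) = 361.5/EI
  span BC: point load 132 at a = 4.5: Pab(L + b)/(6LEI) = 668.2/EI
  relative rotation θ_0 = (766.6 + 1030)/EI = 1796/EI
A unit hogging moment at B produces rotation L₁/(3EI) + L₂/(3EI) = 6.75/EI.
Compatibility: M_B·(L₁+L₂)/(3EI) = θ_0, giving M_B = 266.1 kip·ft (hogging).
Span AB, ΣM about A with M_B applied at B: R_B^{AB}·11.25 = 1341 + 266.1, so R_B^{AB} = 142.9 kip and R_A = 143 − 142.9 = 0.1145 kip.
Span BC, ΣM about C: R_B^{BC}·9 = 938.2 + 266.1, so R_B^{BC} = 133.8 kip and R_C = 246.8 − 133.8 = 112.9 kip.
R_B = 142.9 + 133.8 = 276.7 kip.

R_B = 276.7 kip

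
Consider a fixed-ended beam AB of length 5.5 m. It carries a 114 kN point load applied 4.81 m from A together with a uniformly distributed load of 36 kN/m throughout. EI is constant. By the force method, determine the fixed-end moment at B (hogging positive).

Release both end moments; the primary structure is a simply-supported span AB with redundants M_A and M_B.
Simple-span end rotations at A and B under the given loads:
  at A: point load 114 at a = 4.81: Pab(L + b)/(6LEI) = 70.97/EI
  at B: point load 114 at a = 4.81: Pab(L + a)/(6LEI) = 118.2/EI
  at A: UDL 36: wL³/(24EI) = 249.6/EI
  at B: UDL 36: wL³/(24EI) = 249.6/EI
  θ_A0 = 320.5/EI,  θ_B0 = 367.8/EI
Flexibility coefficients: a unit moment at one end gives L/(3EI) there and L/(6EI) at the far end, so f₁₁ = f₂₂ = 1.833/EI and f₁₂ = f₂₁ = 0.9167/EI.
Compatibility — zero rotation at each built-in end:
  1.833 M_A + 0.9167 M_B = 320.5
  0.9167 M_A + 1.833 M_B = 367.8
Solving the pair gives M_A = 99.38 kN·m and M_B = 150.9 kN·m (hogging).

M_B = 150.9 kN·m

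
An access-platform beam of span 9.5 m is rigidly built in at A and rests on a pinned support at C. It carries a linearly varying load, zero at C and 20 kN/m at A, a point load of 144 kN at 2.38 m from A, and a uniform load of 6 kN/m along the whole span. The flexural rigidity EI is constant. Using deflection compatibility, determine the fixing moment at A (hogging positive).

Take the reaction at C as the redundant and release it; the primary structure is a cantilever fixed at A.
Free-end deflection of the primary structure under the applied loading (downward +):
  triangular load, peak 20 at the fixed end: w₀L⁴/(30EI) = 5430/EI
  point load 144 at a = 2.38: Pa²(3L − a)/(6EI) = 3551/EI
  UDL 6: wL⁴/(8EI) = 6109/EI
  δ_0 = 15090/EI
Flexibility coefficient — unit upward force at C: δ_{CC} = L³/(3EI) = 285.8/EI.
Compatibility at C: δ_0 − R_C·δ_{CC} = 0, so R_C = 15090/285.8 = 52.8 kN.
Moment equilibrium about A: M_A = Σ(load moments about A) − R_C·L = 914.3 − 52.8×9.5 = 412.7 kN·m.

M_A = 412.7 kN·m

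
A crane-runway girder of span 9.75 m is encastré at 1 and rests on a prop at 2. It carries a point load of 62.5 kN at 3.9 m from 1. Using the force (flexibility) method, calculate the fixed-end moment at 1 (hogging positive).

Release the roller at 2. Primary structure: cantilever fixed at 1.
Free-end deflection of the primary structure under the applied loading (downward +):
  point load 62.5 at a = 3.9: Pa²(3L − a)/(6EI) = 4016/EI
Tip deflection under a unit load at 2: L³/(3EI) = 309/EI.
Compatibility at 2: δ_0 − R_2·δ_{22} = 0, so R_2 = 4016/309 = 13 kN.
Moment equilibrium about 1: M_1 = Σ(load moments about 1) − R_2·L = 243.8 − 13×9.75 = 117 kN·m.

M_1 = 117 kN·m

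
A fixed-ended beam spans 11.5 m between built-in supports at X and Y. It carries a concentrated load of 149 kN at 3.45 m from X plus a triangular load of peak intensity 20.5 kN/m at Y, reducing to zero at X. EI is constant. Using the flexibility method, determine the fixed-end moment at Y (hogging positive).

Release both end moments; the primary structure is a simply-supported span XY with redundants M_X and M_Y.
On the primary (simply-supported) span, the end slopes from the loading are:
  at X: point load 149 at a = 3.45: Pab(L + b)/(6LEI) = 1172/EI
  at Y: point load 149 at a = 3.45: Pab(L + a)/(6LEI) = 896.6/EI
  at X: triangular load, peak 20.5: 7w₀L³/(360EI) = 606.2/EI
  at Y: triangular load, peak 20.5: w₀L³/(45EI) = 692.8/EI
  θ_X0 = 1779/EI,  θ_Y0 = 1589/EI
Flexibility coefficients: a unit moment at one end gives L/(3EI) there and L/(6EI) at the far end, so f₁₁ = f₂₂ = 3.833/EI and f₁₂ = f₂₁ = 1.917/EI.
Compatibility — zero rotation at each built-in end:
  3.833 M_X + 1.917 M_Y = 1779
  1.917 M_X + 3.833 M_Y = 1589
Solving the pair gives M_X = 342.3 kN·m and M_Y = 243.5 kN·m (hogging).

M_Y = 243.5 kN·m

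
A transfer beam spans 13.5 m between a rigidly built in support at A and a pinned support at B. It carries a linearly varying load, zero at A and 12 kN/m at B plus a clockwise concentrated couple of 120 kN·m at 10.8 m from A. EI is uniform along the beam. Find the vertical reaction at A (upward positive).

R_A = 23.65 kN

Remove the prop at B; the released (primary) structure is a cantilever built in at A.
Primary-structure tip deflection at B by superposition:
  triangular load, peak 12 at the free end: 11w₀L⁴/(120EI) = 36537/EI
  clockwise couple 120 at a = 10.8: M₀a(2L − a)/(2EI) = 10498/EI
  δ_0 = 47034/EI
Flexibility coefficient — unit upward force at B: δ_{BB} = L³/(3EI) = 820.1/EI.
Compatibility at B: δ_0 − R_B·δ_{BB} = 0, so R_B = 47034/820.1 = 57.35 kN.
Vertical equilibrium: R_A = ΣP − R_B = 81 − 57.35 = 23.65 kN.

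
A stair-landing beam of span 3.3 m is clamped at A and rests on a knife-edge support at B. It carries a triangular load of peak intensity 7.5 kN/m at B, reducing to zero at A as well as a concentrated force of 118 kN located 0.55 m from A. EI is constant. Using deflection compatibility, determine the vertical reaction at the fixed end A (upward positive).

Take the reaction at B as the redundant and release it; the primary structure is a cantilever fixed at A.
Deflection at B on the released cantilever, summing each load's contribution:
  triangular load, peak 7.5 at the free end: 11w₀L⁴/(120EI) = 81.53/EI
  point load 118 at a = 0.55: Pa²(3L − a)/(6EI) = 55.62/EI
  δ_0 = 137.2/EI
Flexibility coefficient — unit upward force at B: δ_{BB} = L³/(3EI) = 11.98/EI.
The prop prevents deflection at B: R_B = δ_0/δ_{BB} = 137.2/11.98 = 11.45 kN.
Vertical equilibrium: R_A = ΣP − R_B = 130.4 − 11.45 = 118.9 kN.

R_A = 118.9 kN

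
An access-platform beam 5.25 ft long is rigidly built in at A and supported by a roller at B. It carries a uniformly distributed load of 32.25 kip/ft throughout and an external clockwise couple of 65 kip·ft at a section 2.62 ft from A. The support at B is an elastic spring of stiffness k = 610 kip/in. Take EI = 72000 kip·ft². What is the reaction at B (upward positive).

R_B = 64.29 kip

Choose R_B as the redundant. The primary structure is the cantilever fixed at A.
Downward deflection at the released point B due to the loads:
  UDL 32.25: wL⁴/(8EI) = 3063/EI
  clockwise couple 65 at a = 2.62: M₀a(2L − a)/(2EI) = 671/EI
  δ_0 = 3733/EI
Tip deflection under a unit load at B: L³/(3EI) = 48.23/EI.
With EI = 72000 kip·ft²: δ_0 = 0.051854 ft and δ_{BB} = 0.00067 ft/kip.
Compatibility — the spring shortens by R_B/k under the reaction it provides: δ_0 − R_B·δ_{BB} = R_B/k. With 1/k = 1/(610×12) ft/kip = 0.000137 ft/kip, R_B = δ_0 / (δ_{BB} + 1/k) = 0.051854 / (0.00067 + 0.000137) = 64.29 kip.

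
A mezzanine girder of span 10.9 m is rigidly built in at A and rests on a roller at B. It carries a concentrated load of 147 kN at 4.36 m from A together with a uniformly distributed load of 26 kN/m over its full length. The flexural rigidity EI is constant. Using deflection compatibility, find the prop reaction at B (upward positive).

R_B = 136.9 kN

Remove the prop at B; the released (primary) structure is a cantilever built in at A.
Primary-structure tip deflection at B by superposition:
  point load 147 at a = 4.36: Pa²(3L − a)/(6EI) = 13199/EI
  UDL 26: wL⁴/(8EI) = 45876/EI
  δ_0 = 59075/EI
Tip deflection under a unit load at B: L³/(3EI) = 431.7/EI.
Compatibility at B: δ_0 − R_B·δ_{BB} = 0, so R_B = 59075/431.7 = 136.9 kN.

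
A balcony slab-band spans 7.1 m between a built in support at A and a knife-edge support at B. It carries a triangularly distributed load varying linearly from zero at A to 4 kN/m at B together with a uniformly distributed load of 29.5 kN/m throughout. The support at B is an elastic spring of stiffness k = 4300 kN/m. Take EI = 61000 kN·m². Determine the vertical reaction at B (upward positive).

Remove the prop at B; the released (primary) structure is a cantilever built in at A.
Downward deflection at the released point B due to the loads:
  triangular load, peak 4 at the free end: 11w₀L⁴/(120EI) = 931.8/EI
  UDL 29.5: wL⁴/(8EI) = 9371/EI
  δ_0 = 10302/EI
Tip deflection under a unit load at B: L³/(3EI) = 119.3/EI.
With EI = 61000 kN·m²: δ_0 = 0.16889 m and δ_{BB} = 0.001956 m/kN.
Compatibility — the spring shortens by R_B/k under the reaction it provides: δ_0 − R_B·δ_{BB} = R_B/k. With 1/k = 0.000233 m/kN, R_B = δ_0 / (δ_{BB} + 1/k) = 0.16889 / (0.001956 + 0.000233) = 77.18 kN.

R_B = 77.18 kN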